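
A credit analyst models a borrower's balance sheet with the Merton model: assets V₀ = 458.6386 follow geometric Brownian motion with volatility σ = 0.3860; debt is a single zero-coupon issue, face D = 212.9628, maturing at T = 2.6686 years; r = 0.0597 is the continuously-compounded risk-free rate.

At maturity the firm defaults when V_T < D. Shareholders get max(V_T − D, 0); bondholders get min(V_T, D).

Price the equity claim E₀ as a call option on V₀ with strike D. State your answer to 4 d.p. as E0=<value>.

d₁ = [ln(V₀/D) + (r + σ²/2)T] / (σ√T)
   = [ln(458.6386/212.9628) + (0.0597 + 0.5·0.3860²)·2.6686] / (0.3860·√2.6686)
   = [0.767145 + 0.358121] / 0.630564 = 1.784539
d₂ = d₁ − σ√T = 1.784539 − 0.630564 = 1.153975
N(d₁) = 0.962832,  N(d₂) = 0.875745,  e^(−rT) = 0.852727
E₀ = V₀·N(d₁) − D·e^(−rT)·N(d₂)
   = 458.6386·0.962832 − 212.9628·0.852727·0.875745 = 282.557328

E0=282.5573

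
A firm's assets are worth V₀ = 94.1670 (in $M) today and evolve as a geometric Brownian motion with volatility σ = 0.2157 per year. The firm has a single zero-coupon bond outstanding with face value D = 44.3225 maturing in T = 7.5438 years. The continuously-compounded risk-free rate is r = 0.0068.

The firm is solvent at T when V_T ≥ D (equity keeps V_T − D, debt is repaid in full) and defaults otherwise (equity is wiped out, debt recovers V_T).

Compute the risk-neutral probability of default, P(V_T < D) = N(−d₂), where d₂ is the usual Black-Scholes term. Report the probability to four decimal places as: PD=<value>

d₁ = [ln(V₀/D) + (r + σ²/2)T] / (σ√T)
   = [ln(94.1670/44.3225) + (0.0068 + 0.5·0.2157²)·7.5438] / (0.2157·√7.5438)
   = [0.753577 + 0.226791] / 0.592441 = 1.654795
d₂ = d₁ − σ√T = 1.654795 − 0.592441 = 1.062353
risk-neutral PD = N(−d₂) = N(-1.062353) = 0.144038

PD=0.1440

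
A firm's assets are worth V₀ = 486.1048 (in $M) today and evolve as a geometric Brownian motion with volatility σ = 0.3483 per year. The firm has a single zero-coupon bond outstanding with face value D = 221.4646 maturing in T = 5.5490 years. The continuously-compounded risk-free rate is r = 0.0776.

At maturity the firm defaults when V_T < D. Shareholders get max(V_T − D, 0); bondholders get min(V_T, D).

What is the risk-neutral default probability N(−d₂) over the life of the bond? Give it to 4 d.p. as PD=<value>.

d₁ = [ln(V₀/D) + (r + σ²/2)T] / (σ√T)
   = [ln(486.1048/221.4646) + (0.0776 + 0.5·0.3483²)·5.5490] / (0.3483·√5.5490)
   = [0.786161 + 0.767185] / 0.820466 = 1.893248
d₂ = d₁ − σ√T = 1.893248 − 0.820466 = 1.072782
risk-neutral PD = N(−d₂) = N(-1.072782) = 0.141685

PD=0.1417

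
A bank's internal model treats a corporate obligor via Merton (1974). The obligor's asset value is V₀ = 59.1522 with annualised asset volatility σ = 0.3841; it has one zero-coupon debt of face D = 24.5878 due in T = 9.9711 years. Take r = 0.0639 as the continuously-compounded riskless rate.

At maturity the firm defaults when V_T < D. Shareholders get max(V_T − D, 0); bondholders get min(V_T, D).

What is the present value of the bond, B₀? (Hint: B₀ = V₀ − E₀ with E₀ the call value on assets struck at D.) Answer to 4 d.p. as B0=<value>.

d₁ = [ln(V₀/D) + (r + σ²/2)T] / (σ√T)
   = [ln(59.1522/24.5878) + (0.0639 + 0.5·0.3841²)·9.9711] / (0.3841·√9.9711)
   = [0.877863 + 1.372685] / 1.212874 = 1.855550
d₂ = d₁ − σ√T = 1.855550 − 1.212874 = 0.642675
N(d₁) = 0.968241,  N(d₂) = 0.739783,  e^(−rT) = 0.528796
E₀ = V₀·N(d₁) − D·e^(−rT)·N(d₂)
   = 59.1522·0.968241 − 24.5878·0.528796·0.739783 = 47.654998
B₀ = V₀ − E₀ = 59.1522 − 47.654998 = 11.497202

B0=11.4972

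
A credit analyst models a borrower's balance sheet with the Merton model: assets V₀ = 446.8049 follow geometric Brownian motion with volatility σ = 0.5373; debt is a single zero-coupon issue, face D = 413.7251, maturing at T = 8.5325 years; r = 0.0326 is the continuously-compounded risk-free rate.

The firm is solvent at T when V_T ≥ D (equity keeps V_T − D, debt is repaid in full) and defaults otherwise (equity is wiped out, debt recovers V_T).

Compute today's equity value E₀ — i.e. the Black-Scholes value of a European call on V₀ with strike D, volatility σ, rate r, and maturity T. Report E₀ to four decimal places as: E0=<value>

d₁ = [ln(V₀/D) + (r + σ²/2)T] / (σ√T)
   = [ln(446.8049/413.7251) + (0.0326 + 0.5·0.5373²)·8.5325] / (0.5373·√8.5325)
   = [0.076920 + 1.509789] / 1.569477 = 1.010979
d₂ = d₁ − σ√T = 1.010979 − 1.569477 = -0.558498
N(d₁) = 0.843987,  N(d₂) = 0.288252,  e^(−rT) = 0.757176
E₀ = V₀·N(d₁) − D·e^(−rT)·N(d₂)
   = 446.8049·0.843987 − 413.7251·0.757176·0.288252 = 286.798765

E0=286.7988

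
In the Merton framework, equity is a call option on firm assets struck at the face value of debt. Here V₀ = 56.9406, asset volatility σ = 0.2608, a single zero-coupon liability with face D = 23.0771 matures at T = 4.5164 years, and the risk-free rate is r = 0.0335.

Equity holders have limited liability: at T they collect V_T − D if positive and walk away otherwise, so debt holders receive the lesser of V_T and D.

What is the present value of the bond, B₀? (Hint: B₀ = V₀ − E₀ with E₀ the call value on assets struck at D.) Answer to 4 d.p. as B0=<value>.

d₁ = [ln(V₀/D) + (r + σ²/2)T] / (σ√T)
   = [ln(56.9406/23.0771) + (0.0335 + 0.5·0.2608²)·4.5164] / (0.2608·√4.5164)
   = [0.903168 + 0.304895] / 0.554248 = 2.179644
d₂ = d₁ − σ√T = 2.179644 − 0.554248 = 1.625397
N(d₁) = 0.985358,  N(d₂) = 0.947961,  e^(−rT) = 0.859590
E₀ = V₀·N(d₁) − D·e^(−rT)·N(d₂)
   = 56.9406·0.985358 − 23.0771·0.859590·0.947961 = 37.302319
B₀ = V₀ − E₀ = 56.9406 − 37.302319 = 19.638281

B0=19.6383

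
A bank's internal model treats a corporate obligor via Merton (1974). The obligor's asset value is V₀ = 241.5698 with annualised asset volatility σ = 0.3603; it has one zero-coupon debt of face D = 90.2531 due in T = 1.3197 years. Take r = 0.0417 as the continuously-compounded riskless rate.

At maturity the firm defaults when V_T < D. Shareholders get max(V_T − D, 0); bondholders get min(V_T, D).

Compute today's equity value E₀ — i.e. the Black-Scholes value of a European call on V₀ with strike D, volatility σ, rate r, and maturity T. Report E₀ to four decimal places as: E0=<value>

d₁ = [ln(V₀/D) + (r + σ²/2)T] / (σ√T)
   = [ln(241.5698/90.2531) + (0.0417 + 0.5·0.3603²)·1.3197] / (0.3603·√1.3197)
   = [0.984541 + 0.140691] / 0.413906 = 2.718566
d₂ = d₁ − σ√T = 2.718566 − 0.413906 = 2.304660
N(d₁) = 0.996722,  N(d₂) = 0.989407,  e^(−rT) = 0.946455
E₀ = V₀·N(d₁) − D·e^(−rT)·N(d₂)
   = 241.5698·0.996722 − 90.2531·0.946455·0.989407 = 156.262182

E0=156.2622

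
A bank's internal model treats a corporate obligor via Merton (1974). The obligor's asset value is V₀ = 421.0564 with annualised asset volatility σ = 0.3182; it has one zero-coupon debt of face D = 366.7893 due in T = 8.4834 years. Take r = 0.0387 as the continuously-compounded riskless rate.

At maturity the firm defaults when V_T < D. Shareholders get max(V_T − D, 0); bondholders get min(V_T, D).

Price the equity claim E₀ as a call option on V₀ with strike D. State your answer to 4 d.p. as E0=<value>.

E0=214.5307

d₁ = [ln(V₀/D) + (r + σ²/2)T] / (σ√T)
   = [ln(421.0564/366.7893) + (0.0387 + 0.5·0.3182²)·8.4834] / (0.3182·√8.4834)
   = [0.137979 + 0.757785] / 0.926798 = 0.966515
d₂ = d₁ − σ√T = 0.966515 − 0.926798 = 0.039717
N(d₁) = 0.833107,  N(d₂) = 0.515841,  e^(−rT) = 0.720141
E₀ = V₀·N(d₁) − D·e^(−rT)·N(d₂)
   = 421.0564·0.833107 − 366.7893·0.720141·0.515841 = 214.530692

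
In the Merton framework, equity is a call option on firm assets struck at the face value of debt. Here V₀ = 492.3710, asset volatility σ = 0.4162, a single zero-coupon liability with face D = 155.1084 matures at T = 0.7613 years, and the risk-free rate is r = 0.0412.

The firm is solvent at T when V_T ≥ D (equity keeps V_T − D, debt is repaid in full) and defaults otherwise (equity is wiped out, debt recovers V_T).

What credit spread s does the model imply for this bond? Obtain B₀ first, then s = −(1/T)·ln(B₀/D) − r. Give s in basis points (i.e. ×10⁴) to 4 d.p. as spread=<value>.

spread=1.2260

d₁ = [ln(V₀/D) + (r + σ²/2)T] / (σ√T)
   = [ln(492.3710/155.1084) + (0.0412 + 0.5·0.4162²)·0.7613] / (0.4162·√0.7613)
   = [1.155108 + 0.097303] / 0.363145 = 3.448791
d₂ = d₁ − σ√T = 3.448791 − 0.363145 = 3.085646
N(d₁) = 0.999718,  N(d₂) = 0.998984,  e^(−rT) = 0.969121
E₀ = V₀·N(d₁) − D·e^(−rT)·N(d₂)
   = 492.3710·0.999718 − 155.1084·0.969121·0.998984 = 342.066185
B₀ = V₀ − E₀ = 492.3710 − 342.066185 = 150.304815
spread = −(1/T)·ln(B₀/D) − r = −(1/0.7613)·ln(150.304815/155.1084) − 0.0412 = 0.00012260
in basis points: 0.00012260 × 10⁴ = 1.2260 bp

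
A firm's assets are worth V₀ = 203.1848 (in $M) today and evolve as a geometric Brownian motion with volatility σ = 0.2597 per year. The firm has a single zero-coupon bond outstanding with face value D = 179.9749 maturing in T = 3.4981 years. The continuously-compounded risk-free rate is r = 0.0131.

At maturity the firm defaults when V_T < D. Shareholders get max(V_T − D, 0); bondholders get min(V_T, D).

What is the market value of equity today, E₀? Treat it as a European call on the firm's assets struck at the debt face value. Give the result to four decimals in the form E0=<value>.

d₁ = [ln(V₀/D) + (r + σ²/2)T] / (σ√T)
   = [ln(203.1848/179.9749) + (0.0131 + 0.5·0.2597²)·3.4981] / (0.2597·√3.4981)
   = [0.121299 + 0.163788] / 0.485722 = 0.586934
d₂ = d₁ − σ√T = 0.586934 − 0.485722 = 0.101211
N(d₁) = 0.721376,  N(d₂) = 0.540309,  e^(−rT) = 0.955209
E₀ = V₀·N(d₁) − D·e^(−rT)·N(d₂)
   = 203.1848·0.721376 − 179.9749·0.955209·0.540309 = 53.686182

E0=53.6862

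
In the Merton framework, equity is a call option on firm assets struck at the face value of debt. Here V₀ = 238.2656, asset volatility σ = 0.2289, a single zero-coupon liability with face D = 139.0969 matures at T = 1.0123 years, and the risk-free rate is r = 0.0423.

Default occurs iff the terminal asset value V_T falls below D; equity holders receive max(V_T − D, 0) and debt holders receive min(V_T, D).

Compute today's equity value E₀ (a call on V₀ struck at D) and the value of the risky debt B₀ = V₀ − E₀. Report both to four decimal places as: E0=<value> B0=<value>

d₁ = [ln(V₀/D) + (r + σ²/2)T] / (σ√T)
   = [ln(238.2656/139.0969) + (0.0423 + 0.5·0.2289²)·1.0123] / (0.2289·√1.0123)
   = [0.538215 + 0.069340] / 0.230303 = 2.638065
d₂ = d₁ − σ√T = 2.638065 − 0.230303 = 2.407761
N(d₁) = 0.995831,  N(d₂) = 0.991975,  e^(−rT) = 0.958084
E₀ = V₀·N(d₁) − D·e^(−rT)·N(d₂)
   = 238.2656·0.995831 − 139.0969·0.958084·0.991975 = 105.075319
B₀ = V₀ − E₀ = 238.2656 − 105.075319 = 133.190281

E0=105.0753 B0=133.1903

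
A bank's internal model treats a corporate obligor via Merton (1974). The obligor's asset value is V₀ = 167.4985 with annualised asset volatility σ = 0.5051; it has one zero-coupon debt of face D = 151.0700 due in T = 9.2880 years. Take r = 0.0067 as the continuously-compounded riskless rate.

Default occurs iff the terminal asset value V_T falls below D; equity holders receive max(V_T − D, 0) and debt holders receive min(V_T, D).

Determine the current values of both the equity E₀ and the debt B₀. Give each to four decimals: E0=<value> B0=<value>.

E0=99.5945 B0=67.9040

d₁ = [ln(V₀/D) + (r + σ²/2)T] / (σ√T)
   = [ln(167.4985/151.0700) + (0.0067 + 0.5·0.5051²)·9.2880] / (0.5051·√9.2880)
   = [0.103231 + 1.247035] / 1.539354 = 0.877164
d₂ = d₁ − σ√T = 0.877164 − 1.539354 = -0.662190
N(d₁) = 0.809801,  N(d₂) = 0.253925,  e^(−rT) = 0.939667
E₀ = V₀·N(d₁) − D·e^(−rT)·N(d₂)
   = 167.4985·0.809801 − 151.0700·0.939667·0.253925 = 99.594469
B₀ = V₀ − E₀ = 167.4985 − 99.594469 = 67.904031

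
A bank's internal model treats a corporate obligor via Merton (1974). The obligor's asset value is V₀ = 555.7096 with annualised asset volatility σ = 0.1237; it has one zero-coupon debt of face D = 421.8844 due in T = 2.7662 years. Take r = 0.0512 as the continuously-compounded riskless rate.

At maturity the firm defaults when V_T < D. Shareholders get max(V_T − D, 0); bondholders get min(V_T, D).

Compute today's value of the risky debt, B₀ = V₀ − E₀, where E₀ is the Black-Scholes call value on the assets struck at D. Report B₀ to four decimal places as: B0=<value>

d₁ = [ln(V₀/D) + (r + σ²/2)T] / (σ√T)
   = [ln(555.7096/421.8844) + (0.0512 + 0.5·0.1237²)·2.7662] / (0.1237·√2.7662)
   = [0.275515 + 0.162793] / 0.205737 = 2.130432
d₂ = d₁ − σ√T = 2.130432 − 0.205737 = 1.924695
N(d₁) = 0.983432,  N(d₂) = 0.972866,  e^(−rT) = 0.867943
E₀ = V₀·N(d₁) − D·e^(−rT)·N(d₂)
   = 555.7096·0.983432 − 421.8844·0.867943·0.972866 = 190.266679
B₀ = V₀ − E₀ = 555.7096 − 190.266679 = 365.442921

B0=365.4429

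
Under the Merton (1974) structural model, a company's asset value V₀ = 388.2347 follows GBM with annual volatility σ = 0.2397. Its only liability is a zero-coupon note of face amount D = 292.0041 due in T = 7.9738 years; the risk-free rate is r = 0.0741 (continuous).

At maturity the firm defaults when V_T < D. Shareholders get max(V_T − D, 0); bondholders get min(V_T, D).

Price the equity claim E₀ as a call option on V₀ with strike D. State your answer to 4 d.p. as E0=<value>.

d₁ = [ln(V₀/D) + (r + σ²/2)T] / (σ√T)
   = [ln(388.2347/292.0041) + (0.0741 + 0.5·0.2397²)·7.9738] / (0.2397·√7.9738)
   = [0.284842 + 0.819930] / 0.676863 = 1.632195
d₂ = d₁ − σ√T = 1.632195 − 0.676863 = 0.955332
N(d₁) = 0.948681,  N(d₂) = 0.830295,  e^(−rT) = 0.553852
E₀ = V₀·N(d₁) − D·e^(−rT)·N(d₂)
   = 388.2347·0.948681 − 292.0041·0.553852·0.830295 = 234.029728

E0=234.0297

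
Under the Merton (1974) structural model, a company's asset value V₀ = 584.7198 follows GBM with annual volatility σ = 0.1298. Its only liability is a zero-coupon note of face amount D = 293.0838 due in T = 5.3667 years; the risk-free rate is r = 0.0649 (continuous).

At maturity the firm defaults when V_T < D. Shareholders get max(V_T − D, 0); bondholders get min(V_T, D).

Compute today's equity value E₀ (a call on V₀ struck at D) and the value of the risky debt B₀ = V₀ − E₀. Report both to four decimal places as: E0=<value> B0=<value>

d₁ = [ln(V₀/D) + (r + σ²/2)T] / (σ√T)
   = [ln(584.7198/293.0838) + (0.0649 + 0.5·0.1298²)·5.3667] / (0.1298·√5.3667)
   = [0.690674 + 0.393508] / 0.300696 = 3.605570
d₂ = d₁ − σ√T = 3.605570 − 0.300696 = 3.304873
N(d₁) = 0.999844,  N(d₂) = 0.999525,  e^(−rT) = 0.705888
E₀ = V₀·N(d₁) − D·e^(−rT)·N(d₂)
   = 584.7198·0.999844 − 293.0838·0.705888·0.999525 = 377.842720
B₀ = V₀ − E₀ = 584.7198 − 377.842720 = 206.877080

E0=377.8427 B0=206.8771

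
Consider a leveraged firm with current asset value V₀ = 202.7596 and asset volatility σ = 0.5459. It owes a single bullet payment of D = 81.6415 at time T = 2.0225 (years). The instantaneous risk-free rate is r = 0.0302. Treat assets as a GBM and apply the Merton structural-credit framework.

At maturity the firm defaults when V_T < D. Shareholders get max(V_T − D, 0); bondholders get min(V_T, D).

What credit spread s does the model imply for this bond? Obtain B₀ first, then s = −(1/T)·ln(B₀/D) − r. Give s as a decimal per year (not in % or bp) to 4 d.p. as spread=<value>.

spread=0.0309

d₁ = [ln(V₀/D) + (r + σ²/2)T] / (σ√T)
   = [ln(202.7596/81.6415) + (0.0302 + 0.5·0.5459²)·2.0225] / (0.5459·√2.0225)
   = [0.909683 + 0.362439] / 0.776350 = 1.638594
d₂ = d₁ − σ√T = 1.638594 − 0.776350 = 0.862245
N(d₁) = 0.949351,  N(d₂) = 0.805724,  e^(−rT) = 0.940748
E₀ = V₀·N(d₁) − D·e^(−rT)·N(d₂)
   = 202.7596·0.949351 − 81.6415·0.940748·0.805724 = 130.607168
B₀ = V₀ − E₀ = 202.7596 − 130.607168 = 72.152432
spread = −(1/T)·ln(B₀/D) − r = −(1/2.0225)·ln(72.152432/81.6415) − 0.0302 = 0.03089108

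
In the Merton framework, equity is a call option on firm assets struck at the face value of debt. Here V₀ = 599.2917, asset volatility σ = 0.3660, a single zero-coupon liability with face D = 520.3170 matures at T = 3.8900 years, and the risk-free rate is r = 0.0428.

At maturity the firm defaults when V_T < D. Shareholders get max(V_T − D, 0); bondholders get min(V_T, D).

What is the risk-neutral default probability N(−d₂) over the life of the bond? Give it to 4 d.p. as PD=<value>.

d₁ = [ln(V₀/D) + (r + σ²/2)T] / (σ√T)
   = [ln(599.2917/520.3170) + (0.0428 + 0.5·0.3660²)·3.8900] / (0.3660·√3.8900)
   = [0.141310 + 0.427036] / 0.721865 = 0.787331
d₂ = d₁ − σ√T = 0.787331 − 0.721865 = 0.065466
risk-neutral PD = N(−d₂) = N(-0.065466) = 0.473901

PD=0.4739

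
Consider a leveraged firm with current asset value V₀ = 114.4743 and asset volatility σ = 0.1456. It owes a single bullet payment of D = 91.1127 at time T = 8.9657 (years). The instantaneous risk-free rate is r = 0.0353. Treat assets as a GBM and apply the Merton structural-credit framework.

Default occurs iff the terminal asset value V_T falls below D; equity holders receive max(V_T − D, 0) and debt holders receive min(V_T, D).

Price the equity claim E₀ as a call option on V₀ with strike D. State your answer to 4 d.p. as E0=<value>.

d₁ = [ln(V₀/D) + (r + σ²/2)T] / (σ√T)
   = [ln(114.4743/91.1127) + (0.0353 + 0.5·0.1456²)·8.9657] / (0.1456·√8.9657)
   = [0.228253 + 0.411523] / 0.435967 = 1.467487
d₂ = d₁ − σ√T = 1.467487 − 0.435967 = 1.031521
N(d₁) = 0.928878,  N(d₂) = 0.848852,  e^(−rT) = 0.728703
E₀ = V₀·N(d₁) − D·e^(−rT)·N(d₂)
   = 114.4743·0.928878 − 91.1127·0.728703·0.848852 = 49.973960

E0=49.9740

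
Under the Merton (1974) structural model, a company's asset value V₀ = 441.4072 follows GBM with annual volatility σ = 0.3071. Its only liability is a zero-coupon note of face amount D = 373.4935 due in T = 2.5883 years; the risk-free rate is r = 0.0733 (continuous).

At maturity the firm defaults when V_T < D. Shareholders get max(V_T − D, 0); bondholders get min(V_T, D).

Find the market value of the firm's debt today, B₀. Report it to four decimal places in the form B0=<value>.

B0=284.2774

d₁ = [ln(V₀/D) + (r + σ²/2)T] / (σ√T)
   = [ln(441.4072/373.4935) + (0.0733 + 0.5·0.3071²)·2.5883] / (0.3071·√2.5883)
   = [0.167067 + 0.311774] / 0.494068 = 0.969180
d₂ = d₁ − σ√T = 0.969180 − 0.494068 = 0.475112
N(d₁) = 0.833772,  N(d₂) = 0.682646,  e^(−rT) = 0.827189
E₀ = V₀·N(d₁) − D·e^(−rT)·N(d₂)
   = 441.4072·0.833772 − 373.4935·0.827189·0.682646 = 157.129797
B₀ = V₀ − E₀ = 441.4072 − 157.129797 = 284.277403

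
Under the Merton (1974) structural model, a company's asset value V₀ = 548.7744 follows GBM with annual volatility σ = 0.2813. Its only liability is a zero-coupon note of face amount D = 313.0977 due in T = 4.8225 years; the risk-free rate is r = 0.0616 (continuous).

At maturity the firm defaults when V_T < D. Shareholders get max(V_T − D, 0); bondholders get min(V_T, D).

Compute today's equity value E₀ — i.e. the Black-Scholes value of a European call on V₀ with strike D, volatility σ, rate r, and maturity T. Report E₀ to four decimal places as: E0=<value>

d₁ = [ln(V₀/D) + (r + σ²/2)T] / (σ√T)
   = [ln(548.7744/313.0977) + (0.0616 + 0.5·0.2813²)·4.8225] / (0.2813·√4.8225)
   = [0.561172 + 0.487867] / 0.617740 = 1.698189
d₂ = d₁ − σ√T = 1.698189 − 0.617740 = 1.080449
N(d₁) = 0.955264,  N(d₂) = 0.860029,  e^(−rT) = 0.742995
E₀ = V₀·N(d₁) − D·e^(−rT)·N(d₂)
   = 548.7744·0.955264 − 313.0977·0.742995·0.860029 = 324.155884

E0=324.1559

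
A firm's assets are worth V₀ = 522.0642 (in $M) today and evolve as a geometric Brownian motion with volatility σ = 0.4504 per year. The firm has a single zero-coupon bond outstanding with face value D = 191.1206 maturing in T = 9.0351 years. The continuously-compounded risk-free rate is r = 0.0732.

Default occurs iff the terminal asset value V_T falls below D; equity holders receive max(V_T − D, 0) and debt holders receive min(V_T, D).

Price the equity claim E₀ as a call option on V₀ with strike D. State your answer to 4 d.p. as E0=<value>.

d₁ = [ln(V₀/D) + (r + σ²/2)T] / (σ√T)
   = [ln(522.0642/191.1206) + (0.0732 + 0.5·0.4504²)·9.0351] / (0.4504·√9.0351)
   = [1.004886 + 1.577800] / 1.353832 = 1.907685
d₂ = d₁ − σ√T = 1.907685 − 1.353832 = 0.553853
N(d₁) = 0.971784,  N(d₂) = 0.710160,  e^(−rT) = 0.516144
E₀ = V₀·N(d₁) − D·e^(−rT)·N(d₂)
   = 522.0642·0.971784 − 191.1206·0.516144·0.710160 = 437.279356

E0=437.2794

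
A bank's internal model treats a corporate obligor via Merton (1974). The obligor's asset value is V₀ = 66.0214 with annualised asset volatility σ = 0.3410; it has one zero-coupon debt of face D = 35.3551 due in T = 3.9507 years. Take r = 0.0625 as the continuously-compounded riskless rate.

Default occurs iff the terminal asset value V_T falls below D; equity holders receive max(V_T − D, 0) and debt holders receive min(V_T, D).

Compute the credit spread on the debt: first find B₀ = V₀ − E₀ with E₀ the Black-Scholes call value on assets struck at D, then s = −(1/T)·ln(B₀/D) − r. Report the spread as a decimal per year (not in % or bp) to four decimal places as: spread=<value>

d₁ = [ln(V₀/D) + (r + σ²/2)T] / (σ√T)
   = [ln(66.0214/35.3551) + (0.0625 + 0.5·0.3410²)·3.9507] / (0.3410·√3.9507)
   = [0.624536 + 0.476614] / 0.677784 = 1.624633
d₂ = d₁ − σ√T = 1.624633 − 0.677784 = 0.946849
N(d₁) = 0.947880,  N(d₂) = 0.828142,  e^(−rT) = 0.781204
E₀ = V₀·N(d₁) − D·e^(−rT)·N(d₂)
   = 66.0214·0.947880 − 35.3551·0.781204·0.828142 = 39.707426
B₀ = V₀ − E₀ = 66.0214 − 39.707426 = 26.313974
spread = −(1/T)·ln(B₀/D) − r = −(1/3.9507)·ln(26.313974/35.3551) − 0.0625 = 0.01225701

spread=0.0123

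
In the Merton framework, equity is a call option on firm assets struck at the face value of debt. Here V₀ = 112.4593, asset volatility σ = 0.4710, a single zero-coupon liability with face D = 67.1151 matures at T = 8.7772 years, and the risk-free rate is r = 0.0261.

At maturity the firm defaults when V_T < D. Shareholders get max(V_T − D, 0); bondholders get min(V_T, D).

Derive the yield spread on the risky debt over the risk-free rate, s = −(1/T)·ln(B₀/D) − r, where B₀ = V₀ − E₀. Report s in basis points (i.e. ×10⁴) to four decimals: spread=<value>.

spread=465.2992

d₁ = [ln(V₀/D) + (r + σ²/2)T] / (σ√T)
   = [ln(112.4593/67.1151) + (0.0261 + 0.5·0.4710²)·8.7772] / (0.4710·√8.7772)
   = [0.516182 + 1.202656] / 1.395401 = 1.231789
d₂ = d₁ − σ√T = 1.231789 − 1.395401 = -0.163612
N(d₁) = 0.890986,  N(d₂) = 0.435018,  e^(−rT) = 0.795261
E₀ = V₀·N(d₁) − D·e^(−rT)·N(d₂)
   = 112.4593·0.890986 − 67.1151·0.795261·0.435018 = 76.980982
B₀ = V₀ − E₀ = 112.4593 − 76.980982 = 35.478318
spread = −(1/T)·ln(B₀/D) − r = −(1/8.7772)·ln(35.478318/67.1151) − 0.0261 = 0.04652992
in basis points: 0.04652992 × 10⁴ = 465.2992 bp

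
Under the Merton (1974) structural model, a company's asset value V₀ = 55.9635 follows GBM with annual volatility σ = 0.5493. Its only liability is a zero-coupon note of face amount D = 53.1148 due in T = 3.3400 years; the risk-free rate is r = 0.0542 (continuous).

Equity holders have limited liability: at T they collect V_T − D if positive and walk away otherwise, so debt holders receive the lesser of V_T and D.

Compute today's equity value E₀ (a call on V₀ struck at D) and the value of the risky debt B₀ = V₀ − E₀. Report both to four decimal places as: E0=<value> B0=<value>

d₁ = [ln(V₀/D) + (r + σ²/2)T] / (σ√T)
   = [ln(55.9635/53.1148) + (0.0542 + 0.5·0.5493²)·3.3400] / (0.5493·√3.3400)
   = [0.052244 + 0.684918] / 1.003882 = 0.734311
d₂ = d₁ − σ√T = 0.734311 − 1.003882 = -0.269571
N(d₁) = 0.768620,  N(d₂) = 0.393745,  e^(−rT) = 0.834412
E₀ = V₀·N(d₁) − D·e^(−rT)·N(d₂)
   = 55.9635·0.768620 − 53.1148·0.834412·0.393745 = 25.564056
B₀ = V₀ − E₀ = 55.9635 − 25.564056 = 30.399444

E0=25.5641 B0=30.3994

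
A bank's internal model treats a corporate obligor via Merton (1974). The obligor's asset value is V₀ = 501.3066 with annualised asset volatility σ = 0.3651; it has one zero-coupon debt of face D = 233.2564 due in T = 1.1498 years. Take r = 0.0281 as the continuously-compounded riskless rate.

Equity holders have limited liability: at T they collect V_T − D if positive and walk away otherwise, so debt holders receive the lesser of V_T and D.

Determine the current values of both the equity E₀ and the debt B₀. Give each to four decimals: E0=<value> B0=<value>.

E0=276.4638 B0=224.8428

d₁ = [ln(V₀/D) + (r + σ²/2)T] / (σ√T)
   = [ln(501.3066/233.2564) + (0.0281 + 0.5·0.3651²)·1.1498] / (0.3651·√1.1498)
   = [0.765080 + 0.108942] / 0.391492 = 2.232541
d₂ = d₁ − σ√T = 2.232541 − 0.391492 = 1.841049
N(d₁) = 0.987210,  N(d₂) = 0.967193,  e^(−rT) = 0.968207
E₀ = V₀·N(d₁) − D·e^(−rT)·N(d₂)
   = 501.3066·0.987210 − 233.2564·0.968207·0.967193 = 276.463797
B₀ = V₀ − E₀ = 501.3066 − 276.463797 = 224.842803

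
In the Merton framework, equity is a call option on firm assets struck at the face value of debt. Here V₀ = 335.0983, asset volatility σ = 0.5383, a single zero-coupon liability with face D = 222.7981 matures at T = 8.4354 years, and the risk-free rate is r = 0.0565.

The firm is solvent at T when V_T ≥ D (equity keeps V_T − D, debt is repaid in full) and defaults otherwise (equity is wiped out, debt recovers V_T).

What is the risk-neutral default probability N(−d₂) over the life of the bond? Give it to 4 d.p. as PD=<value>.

d₁ = [ln(V₀/D) + (r + σ²/2)T] / (σ√T)
   = [ln(335.0983/222.7981) + (0.0565 + 0.5·0.5383²)·8.4354] / (0.5383·√8.4354)
   = [0.408158 + 1.698750] / 1.563426 = 1.347623
d₂ = d₁ − σ√T = 1.347623 − 1.563426 = -0.215803
risk-neutral PD = N(−d₂) = N(0.215803) = 0.585429

PD=0.5854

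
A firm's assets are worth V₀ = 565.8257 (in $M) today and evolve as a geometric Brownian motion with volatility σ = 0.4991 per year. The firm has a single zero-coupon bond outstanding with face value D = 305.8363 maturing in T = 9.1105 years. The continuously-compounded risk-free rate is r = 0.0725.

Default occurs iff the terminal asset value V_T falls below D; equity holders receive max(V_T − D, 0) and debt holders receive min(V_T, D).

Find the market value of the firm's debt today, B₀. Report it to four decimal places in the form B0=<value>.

d₁ = [ln(V₀/D) + (r + σ²/2)T] / (σ√T)
   = [ln(565.8257/305.8363) + (0.0725 + 0.5·0.4991²)·9.1105] / (0.4991·√9.1105)
   = [0.615236 + 1.795228] / 1.506464 = 1.600081
d₂ = d₁ − σ√T = 1.600081 − 1.506464 = 0.093617
N(d₁) = 0.945210,  N(d₂) = 0.537293,  e^(−rT) = 0.516587
E₀ = V₀·N(d₁) − D·e^(−rT)·N(d₂)
   = 565.8257·0.945210 − 305.8363·0.516587·0.537293 = 449.936356
B₀ = V₀ − E₀ = 565.8257 − 449.936356 = 115.889344

B0=115.8893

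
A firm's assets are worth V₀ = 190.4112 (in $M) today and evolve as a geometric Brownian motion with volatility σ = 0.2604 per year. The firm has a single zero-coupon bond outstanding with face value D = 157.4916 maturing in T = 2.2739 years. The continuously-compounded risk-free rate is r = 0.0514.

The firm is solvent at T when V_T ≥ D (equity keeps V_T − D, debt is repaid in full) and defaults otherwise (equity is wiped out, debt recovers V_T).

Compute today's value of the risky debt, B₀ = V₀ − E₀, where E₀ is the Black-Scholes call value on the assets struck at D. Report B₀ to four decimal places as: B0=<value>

d₁ = [ln(V₀/D) + (r + σ²/2)T] / (σ√T)
   = [ln(190.4112/157.4916) + (0.0514 + 0.5·0.2604²)·2.2739] / (0.2604·√2.2739)
   = [0.189814 + 0.193973] / 0.392669 = 0.977380
d₂ = d₁ − σ√T = 0.977380 − 0.392669 = 0.584711
N(d₁) = 0.835809,  N(d₂) = 0.720629,  e^(−rT) = 0.889693
E₀ = V₀·N(d₁) − D·e^(−rT)·N(d₂)
   = 190.4112·0.835809 − 157.4916·0.889693·0.720629 = 58.173513
B₀ = V₀ − E₀ = 190.4112 − 58.173513 = 132.237687

B0=132.2377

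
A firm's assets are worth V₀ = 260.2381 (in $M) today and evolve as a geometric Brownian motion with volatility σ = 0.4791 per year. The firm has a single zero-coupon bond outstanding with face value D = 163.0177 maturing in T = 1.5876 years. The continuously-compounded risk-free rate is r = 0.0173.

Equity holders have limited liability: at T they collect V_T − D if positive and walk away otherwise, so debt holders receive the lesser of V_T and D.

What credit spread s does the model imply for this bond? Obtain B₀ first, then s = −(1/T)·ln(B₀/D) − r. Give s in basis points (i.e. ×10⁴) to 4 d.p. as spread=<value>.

spread=575.2219

d₁ = [ln(V₀/D) + (r + σ²/2)T] / (σ√T)
   = [ln(260.2381/163.0177) + (0.0173 + 0.5·0.4791²)·1.5876] / (0.4791·√1.5876)
   = [0.467738 + 0.209672] / 0.603666 = 1.122160
d₂ = d₁ − σ√T = 1.122160 − 0.603666 = 0.518494
N(d₁) = 0.869103,  N(d₂) = 0.697943,  e^(−rT) = 0.972908
E₀ = V₀·N(d₁) − D·e^(−rT)·N(d₂)
   = 260.2381·0.869103 − 163.0177·0.972908·0.697943 = 115.478986
B₀ = V₀ − E₀ = 260.2381 − 115.478986 = 144.759114
spread = −(1/T)·ln(B₀/D) − r = −(1/1.5876)·ln(144.759114/163.0177) − 0.0173 = 0.05752219
in basis points: 0.05752219 × 10⁴ = 575.2219 bp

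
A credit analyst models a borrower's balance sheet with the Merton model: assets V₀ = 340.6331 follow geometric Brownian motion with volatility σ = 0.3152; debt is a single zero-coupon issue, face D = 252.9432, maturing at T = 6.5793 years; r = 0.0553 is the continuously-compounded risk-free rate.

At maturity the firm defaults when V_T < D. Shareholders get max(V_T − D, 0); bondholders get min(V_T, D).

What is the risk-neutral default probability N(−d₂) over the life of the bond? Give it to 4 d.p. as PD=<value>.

PD=0.3395

d₁ = [ln(V₀/D) + (r + σ²/2)T] / (σ√T)
   = [ln(340.6331/252.9432) + (0.0553 + 0.5·0.3152²)·6.5793] / (0.3152·√6.5793)
   = [0.297641 + 0.690665] / 0.808493 = 1.222406
d₂ = d₁ − σ√T = 1.222406 − 0.808493 = 0.413914
risk-neutral PD = N(−d₂) = N(-0.413914) = 0.339469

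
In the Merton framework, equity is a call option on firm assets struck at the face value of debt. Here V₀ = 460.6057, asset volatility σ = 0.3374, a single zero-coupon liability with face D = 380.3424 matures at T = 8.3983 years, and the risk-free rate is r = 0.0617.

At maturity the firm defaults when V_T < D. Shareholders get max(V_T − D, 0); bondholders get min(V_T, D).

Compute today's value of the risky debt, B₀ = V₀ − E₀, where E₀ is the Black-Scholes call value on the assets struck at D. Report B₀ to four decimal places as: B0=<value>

d₁ = [ln(V₀/D) + (r + σ²/2)T] / (σ√T)
   = [ln(460.6057/380.3424) + (0.0617 + 0.5·0.3374²)·8.3983] / (0.3374·√8.3983)
   = [0.191470 + 0.996201] / 0.977779 = 1.214662
d₂ = d₁ − σ√T = 1.214662 − 0.977779 = 0.236883
N(d₁) = 0.887753,  N(d₂) = 0.593626,  e^(−rT) = 0.595606
E₀ = V₀·N(d₁) − D·e^(−rT)·N(d₂)
   = 460.6057·0.887753 − 380.3424·0.595606·0.593626 = 274.427110
B₀ = V₀ − E₀ = 460.6057 − 274.427110 = 186.178590

B0=186.1786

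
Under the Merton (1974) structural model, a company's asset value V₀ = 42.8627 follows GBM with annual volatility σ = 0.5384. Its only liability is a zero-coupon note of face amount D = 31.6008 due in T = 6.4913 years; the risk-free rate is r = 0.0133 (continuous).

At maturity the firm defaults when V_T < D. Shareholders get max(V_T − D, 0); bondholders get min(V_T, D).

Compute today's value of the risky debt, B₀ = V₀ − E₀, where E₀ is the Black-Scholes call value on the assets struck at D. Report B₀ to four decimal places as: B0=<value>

d₁ = [ln(V₀/D) + (r + σ²/2)T] / (σ√T)
   = [ln(42.8627/31.6008) + (0.0133 + 0.5·0.5384²)·6.4913] / (0.5384·√6.4913)
   = [0.304820 + 1.027166] / 1.371737 = 0.971021
d₂ = d₁ − σ√T = 0.971021 − 1.371737 = -0.400716
N(d₁) = 0.834231,  N(d₂) = 0.344314,  e^(−rT) = 0.917288
E₀ = V₀·N(d₁) − D·e^(−rT)·N(d₂)
   = 42.8627·0.834231 − 31.6008·0.917288·0.344314 = 25.776744
B₀ = V₀ − E₀ = 42.8627 − 25.776744 = 17.085956

B0=17.0860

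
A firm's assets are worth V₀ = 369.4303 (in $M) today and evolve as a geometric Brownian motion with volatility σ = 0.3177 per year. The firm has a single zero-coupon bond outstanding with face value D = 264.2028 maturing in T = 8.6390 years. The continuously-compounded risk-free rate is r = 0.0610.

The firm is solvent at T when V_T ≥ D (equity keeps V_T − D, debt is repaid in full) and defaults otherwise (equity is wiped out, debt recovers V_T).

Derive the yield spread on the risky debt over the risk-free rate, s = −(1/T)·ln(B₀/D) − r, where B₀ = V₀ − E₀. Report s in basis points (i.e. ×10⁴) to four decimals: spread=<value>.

spread=160.2472

d₁ = [ln(V₀/D) + (r + σ²/2)T] / (σ√T)
   = [ln(369.4303/264.2028) + (0.0610 + 0.5·0.3177²)·8.6390] / (0.3177·√8.6390)
   = [0.335245 + 0.962960] / 0.933789 = 1.390255
d₂ = d₁ − σ√T = 1.390255 − 0.933789 = 0.456466
N(d₁) = 0.917774,  N(d₂) = 0.675972,  e^(−rT) = 0.590386
E₀ = V₀·N(d₁) − D·e^(−rT)·N(d₂)
   = 369.4303·0.917774 − 264.2028·0.590386·0.675972 = 233.614376
B₀ = V₀ − E₀ = 369.4303 − 233.614376 = 135.815924
spread = −(1/T)·ln(B₀/D) − r = −(1/8.6390)·ln(135.815924/264.2028) − 0.0610 = 0.01602472
in basis points: 0.01602472 × 10⁴ = 160.2472 bp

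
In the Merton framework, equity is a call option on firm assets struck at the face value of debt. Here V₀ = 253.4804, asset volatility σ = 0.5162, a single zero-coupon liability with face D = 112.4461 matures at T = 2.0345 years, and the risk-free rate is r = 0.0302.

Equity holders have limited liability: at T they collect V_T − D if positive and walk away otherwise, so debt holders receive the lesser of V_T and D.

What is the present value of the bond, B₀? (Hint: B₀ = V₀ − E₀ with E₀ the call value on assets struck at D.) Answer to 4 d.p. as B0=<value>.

d₁ = [ln(V₀/D) + (r + σ²/2)T] / (σ√T)
   = [ln(253.4804/112.4461) + (0.0302 + 0.5·0.5162²)·2.0345] / (0.5162·√2.0345)
   = [0.812813 + 0.332501] / 0.736287 = 1.555527
d₂ = d₁ − σ√T = 1.555527 − 0.736287 = 0.819240
N(d₁) = 0.940090,  N(d₂) = 0.793675,  e^(−rT) = 0.940408
E₀ = V₀·N(d₁) − D·e^(−rT)·N(d₂)
   = 253.4804·0.940090 − 112.4461·0.940408·0.793675 = 154.366977
B₀ = V₀ − E₀ = 253.4804 − 154.366977 = 99.113423

B0=99.1134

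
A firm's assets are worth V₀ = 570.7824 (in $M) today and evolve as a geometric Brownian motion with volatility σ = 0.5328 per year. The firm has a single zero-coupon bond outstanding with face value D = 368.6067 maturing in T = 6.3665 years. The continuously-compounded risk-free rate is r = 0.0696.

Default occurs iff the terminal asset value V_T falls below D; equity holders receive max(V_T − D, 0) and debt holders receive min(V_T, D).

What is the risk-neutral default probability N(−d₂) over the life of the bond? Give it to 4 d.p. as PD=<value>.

PD=0.5069

d₁ = [ln(V₀/D) + (r + σ²/2)T] / (σ√T)
   = [ln(570.7824/368.6067) + (0.0696 + 0.5·0.5328²)·6.3665] / (0.5328·√6.3665)
   = [0.437278 + 1.346756] / 1.344357 = 1.327054
d₂ = d₁ − σ√T = 1.327054 − 1.344357 = -0.017303
risk-neutral PD = N(−d₂) = N(0.017303) = 0.506903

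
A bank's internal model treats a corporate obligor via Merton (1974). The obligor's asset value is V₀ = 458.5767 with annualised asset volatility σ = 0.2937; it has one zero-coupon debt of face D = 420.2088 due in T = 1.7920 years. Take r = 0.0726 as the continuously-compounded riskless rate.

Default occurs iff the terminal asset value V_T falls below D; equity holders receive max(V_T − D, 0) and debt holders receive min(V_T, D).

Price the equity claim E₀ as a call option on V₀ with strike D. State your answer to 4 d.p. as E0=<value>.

d₁ = [ln(V₀/D) + (r + σ²/2)T] / (σ√T)
   = [ln(458.5767/420.2088) + (0.0726 + 0.5·0.2937²)·1.7920] / (0.2937·√1.7920)
   = [0.087376 + 0.207388] / 0.393163 = 0.749723
d₂ = d₁ − σ√T = 0.749723 − 0.393163 = 0.356560
N(d₁) = 0.773289,  N(d₂) = 0.639289,  e^(−rT) = 0.878008
E₀ = V₀·N(d₁) − D·e^(−rT)·N(d₂)
   = 458.5767·0.773289 − 420.2088·0.878008·0.639289 = 118.748669

E0=118.7487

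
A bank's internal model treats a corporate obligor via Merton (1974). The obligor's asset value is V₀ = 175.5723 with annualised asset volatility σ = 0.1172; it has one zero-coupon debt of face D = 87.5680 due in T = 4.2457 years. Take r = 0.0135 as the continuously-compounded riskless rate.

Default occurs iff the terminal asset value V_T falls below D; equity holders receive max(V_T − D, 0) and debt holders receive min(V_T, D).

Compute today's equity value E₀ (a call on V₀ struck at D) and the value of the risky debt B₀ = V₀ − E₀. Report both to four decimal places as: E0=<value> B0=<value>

E0=92.8895 B0=82.6828

d₁ = [ln(V₀/D) + (r + σ²/2)T] / (σ√T)
   = [ln(175.5723/87.5680) + (0.0135 + 0.5·0.1172²)·4.2457] / (0.1172·√4.2457)
   = [0.695635 + 0.086476] / 0.241492 = 3.238667
d₂ = d₁ − σ√T = 3.238667 − 0.241492 = 2.997176
N(d₁) = 0.999400,  N(d₂) = 0.998638,  e^(−rT) = 0.944295
E₀ = V₀·N(d₁) − D·e^(−rT)·N(d₂)
   = 175.5723·0.999400 − 87.5680·0.944295·0.998638 = 92.889540
B₀ = V₀ − E₀ = 175.5723 − 92.889540 = 82.682760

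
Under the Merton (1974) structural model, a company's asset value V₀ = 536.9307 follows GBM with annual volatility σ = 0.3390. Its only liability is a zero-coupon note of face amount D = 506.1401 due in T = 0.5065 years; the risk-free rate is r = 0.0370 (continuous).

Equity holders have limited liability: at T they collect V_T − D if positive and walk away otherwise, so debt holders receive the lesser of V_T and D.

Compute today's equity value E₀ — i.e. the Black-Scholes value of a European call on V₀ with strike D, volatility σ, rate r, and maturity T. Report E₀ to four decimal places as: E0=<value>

d₁ = [ln(V₀/D) + (r + σ²/2)T] / (σ√T)
   = [ln(536.9307/506.1401) + (0.0370 + 0.5·0.3390²)·0.5065] / (0.3390·√0.5065)
   = [0.059056 + 0.047844] / 0.241262 = 0.443085
d₂ = d₁ − σ√T = 0.443085 − 0.241262 = 0.201823
N(d₁) = 0.671148,  N(d₂) = 0.579972,  e^(−rT) = 0.981434
E₀ = V₀·N(d₁) − D·e^(−rT)·N(d₂)
   = 536.9307·0.671148 − 506.1401·0.981434·0.579972 = 72.262633

E0=72.2626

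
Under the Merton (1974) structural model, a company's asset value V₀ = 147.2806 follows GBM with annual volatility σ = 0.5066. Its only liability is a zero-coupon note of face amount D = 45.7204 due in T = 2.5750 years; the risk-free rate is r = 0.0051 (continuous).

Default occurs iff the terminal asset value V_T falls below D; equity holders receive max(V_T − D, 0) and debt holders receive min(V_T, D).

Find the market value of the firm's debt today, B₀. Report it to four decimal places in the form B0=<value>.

B0=43.0975

d₁ = [ln(V₀/D) + (r + σ²/2)T] / (σ√T)
   = [ln(147.2806/45.7204) + (0.0051 + 0.5·0.5066²)·2.5750] / (0.5066·√2.5750)
   = [1.169795 + 0.343561] / 0.812931 = 1.861604
d₂ = d₁ − σ√T = 1.861604 − 0.812931 = 1.048673
N(d₁) = 0.968671,  N(d₂) = 0.852836,  e^(−rT) = 0.986953
E₀ = V₀·N(d₁) − D·e^(−rT)·N(d₂)
   = 147.2806·0.968671 − 45.7204·0.986953·0.852836 = 104.183106
B₀ = V₀ − E₀ = 147.2806 − 104.183106 = 43.097494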